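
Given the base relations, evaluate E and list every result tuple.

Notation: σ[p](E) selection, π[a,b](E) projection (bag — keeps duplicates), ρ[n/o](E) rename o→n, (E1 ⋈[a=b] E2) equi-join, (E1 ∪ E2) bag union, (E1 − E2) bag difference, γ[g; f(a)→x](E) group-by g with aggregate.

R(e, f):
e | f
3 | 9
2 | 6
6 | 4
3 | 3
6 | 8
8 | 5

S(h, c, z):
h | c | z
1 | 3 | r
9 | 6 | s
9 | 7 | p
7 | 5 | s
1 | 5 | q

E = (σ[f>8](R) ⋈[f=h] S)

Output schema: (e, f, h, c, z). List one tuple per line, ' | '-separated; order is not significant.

Per-node cardinality:
  R → 6
  σ[f>8](R) → 1
  S → 5
  (σ[f>8](R) ⋈[f=h] S) → 2

== RESULT ==
e | f | h | c | z
3 | 9 | 9 | 6 | s
3 | 9 | 9 | 7 | p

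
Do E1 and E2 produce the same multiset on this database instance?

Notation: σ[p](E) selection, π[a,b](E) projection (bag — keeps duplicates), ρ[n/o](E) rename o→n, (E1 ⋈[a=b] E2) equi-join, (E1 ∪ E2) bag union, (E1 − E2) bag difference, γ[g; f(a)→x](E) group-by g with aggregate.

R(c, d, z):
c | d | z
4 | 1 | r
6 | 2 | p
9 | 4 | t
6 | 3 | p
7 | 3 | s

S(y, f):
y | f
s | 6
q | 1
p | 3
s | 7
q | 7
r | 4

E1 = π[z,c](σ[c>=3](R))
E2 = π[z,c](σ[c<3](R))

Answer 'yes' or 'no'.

E1 per-node cardinality:
  R → 5
  σ[c>=3](R) → 5
  π[z,c](σ[c>=3](R)) → 5
E2 per-node cardinality:
  R → 5
  σ[c<3](R) → 0
  π[z,c](σ[c<3](R)) → 0

E1 result:
z | c
p | 6
p | 6
r | 4
s | 7
t | 9
E2 result:
z | c
(0 rows)
Witness: ('s', 7) appears 1× in E1 but 0× in E2.

no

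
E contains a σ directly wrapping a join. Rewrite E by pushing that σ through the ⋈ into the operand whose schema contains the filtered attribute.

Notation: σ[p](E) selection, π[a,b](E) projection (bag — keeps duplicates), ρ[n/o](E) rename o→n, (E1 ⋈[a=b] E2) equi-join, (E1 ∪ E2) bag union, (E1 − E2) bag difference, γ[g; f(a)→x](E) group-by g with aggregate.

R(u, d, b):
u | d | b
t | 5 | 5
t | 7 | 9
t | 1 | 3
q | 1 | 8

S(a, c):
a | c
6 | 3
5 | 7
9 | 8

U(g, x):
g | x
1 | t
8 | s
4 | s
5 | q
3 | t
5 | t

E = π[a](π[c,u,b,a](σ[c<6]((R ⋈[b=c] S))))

σ filters on c, owned by the right side.
E' = π[a](π[c,u,b,a]((R ⋈[b=c] σ[c<6](S))))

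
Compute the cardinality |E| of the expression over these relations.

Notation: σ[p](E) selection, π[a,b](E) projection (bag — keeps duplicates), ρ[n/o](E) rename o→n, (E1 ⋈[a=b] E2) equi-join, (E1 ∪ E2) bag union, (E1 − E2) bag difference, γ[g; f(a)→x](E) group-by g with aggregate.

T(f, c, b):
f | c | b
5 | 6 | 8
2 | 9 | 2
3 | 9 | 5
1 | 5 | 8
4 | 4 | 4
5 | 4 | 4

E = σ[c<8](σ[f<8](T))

Subexpression sizes:
  T → 6
  σ[f<8](T) → 6
  σ[c<8](σ[f<8](T)) → 4

|E| = 4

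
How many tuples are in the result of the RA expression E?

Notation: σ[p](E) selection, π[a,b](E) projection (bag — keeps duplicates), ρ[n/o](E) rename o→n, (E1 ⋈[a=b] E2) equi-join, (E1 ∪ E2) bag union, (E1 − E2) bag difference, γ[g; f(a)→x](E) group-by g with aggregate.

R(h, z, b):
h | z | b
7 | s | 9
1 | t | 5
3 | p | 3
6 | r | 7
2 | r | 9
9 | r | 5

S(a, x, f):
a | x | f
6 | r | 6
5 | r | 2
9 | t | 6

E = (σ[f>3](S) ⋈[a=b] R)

Subexpression sizes:
  S → 3
  σ[f>3](S) → 2
  R → 6
  (σ[f>3](S) ⋈[a=b] R) → 2

|E| = 2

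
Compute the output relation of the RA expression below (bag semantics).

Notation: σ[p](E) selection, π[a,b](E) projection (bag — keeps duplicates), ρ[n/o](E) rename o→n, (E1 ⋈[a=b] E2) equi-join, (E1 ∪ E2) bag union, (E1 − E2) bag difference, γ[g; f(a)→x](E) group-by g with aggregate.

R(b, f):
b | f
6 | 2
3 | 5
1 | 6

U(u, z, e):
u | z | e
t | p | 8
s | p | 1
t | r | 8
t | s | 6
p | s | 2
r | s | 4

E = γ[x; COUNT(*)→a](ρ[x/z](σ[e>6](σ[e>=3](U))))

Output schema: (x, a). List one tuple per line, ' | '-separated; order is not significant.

Stepwise |·|:
  U → 6
  σ[e>=3](U) → 4
  σ[e>6](σ[e>=3](U)) → 2
  ρ[x/z](σ[e>6](σ[e>=3](U))) → 2
  γ[x; COUNT(*)→a](ρ[x/z](σ[e>6](σ[e>=3](U)))) → 2

== RESULT ==
x | a
p | 1
r | 1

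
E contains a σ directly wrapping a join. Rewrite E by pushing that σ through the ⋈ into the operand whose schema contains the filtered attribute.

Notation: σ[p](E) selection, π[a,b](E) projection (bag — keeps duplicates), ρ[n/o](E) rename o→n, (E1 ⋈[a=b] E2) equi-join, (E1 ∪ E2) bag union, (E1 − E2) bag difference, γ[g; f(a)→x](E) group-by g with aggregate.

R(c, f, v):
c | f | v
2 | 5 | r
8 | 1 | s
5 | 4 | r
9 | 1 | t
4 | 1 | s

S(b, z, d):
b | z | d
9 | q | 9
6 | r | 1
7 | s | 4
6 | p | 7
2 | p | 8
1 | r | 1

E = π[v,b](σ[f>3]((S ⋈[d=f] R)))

σ filters on f, owned by the right side.
E' = π[v,b]((S ⋈[d=f] σ[f>3](R)))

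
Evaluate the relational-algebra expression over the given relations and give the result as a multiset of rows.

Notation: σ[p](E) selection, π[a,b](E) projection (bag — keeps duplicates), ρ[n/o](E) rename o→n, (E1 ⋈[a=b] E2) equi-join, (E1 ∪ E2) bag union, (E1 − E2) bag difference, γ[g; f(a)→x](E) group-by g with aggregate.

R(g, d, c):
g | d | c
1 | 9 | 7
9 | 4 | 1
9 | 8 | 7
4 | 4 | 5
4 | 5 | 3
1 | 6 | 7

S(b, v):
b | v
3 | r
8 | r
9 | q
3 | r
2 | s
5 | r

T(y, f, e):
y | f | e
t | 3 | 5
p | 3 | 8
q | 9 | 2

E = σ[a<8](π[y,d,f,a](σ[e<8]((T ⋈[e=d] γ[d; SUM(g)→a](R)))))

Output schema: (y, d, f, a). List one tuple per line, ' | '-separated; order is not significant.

Per-node cardinality:
  T → 3
  R → 6
  γ[d; SUM(g)→a](R) → 5
  (T ⋈[e=d] γ[d; SUM(g)→a](R)) → 2
  σ[e<8]((T ⋈[e=d] γ[d; SUM(g)→a](R))) → 1
  π[y,d,f,a](σ[e<8]((T ⋈[e=d] γ[d; SUM(g)→a](R)))) → 1
  σ[a<8](π[y,d,f,a](σ[e<8]((T ⋈[e=d] γ[d; SUM(g)→a](R))))) → 1

== RESULT ==
y | d | f | a
t | 5 | 3 | 4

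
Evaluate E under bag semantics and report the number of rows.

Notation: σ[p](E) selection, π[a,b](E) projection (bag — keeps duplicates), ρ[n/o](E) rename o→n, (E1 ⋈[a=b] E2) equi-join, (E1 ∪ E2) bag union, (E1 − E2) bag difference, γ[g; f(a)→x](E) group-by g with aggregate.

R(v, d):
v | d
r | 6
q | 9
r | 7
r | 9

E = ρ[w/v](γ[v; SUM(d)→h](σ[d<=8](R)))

Per-node cardinality:
  R → 4
  σ[d<=8](R) → 2
  γ[v; SUM(d)→h](σ[d<=8](R)) → 1
  ρ[w/v](γ[v; SUM(d)→h](σ[d<=8](R))) → 1

|E| = 1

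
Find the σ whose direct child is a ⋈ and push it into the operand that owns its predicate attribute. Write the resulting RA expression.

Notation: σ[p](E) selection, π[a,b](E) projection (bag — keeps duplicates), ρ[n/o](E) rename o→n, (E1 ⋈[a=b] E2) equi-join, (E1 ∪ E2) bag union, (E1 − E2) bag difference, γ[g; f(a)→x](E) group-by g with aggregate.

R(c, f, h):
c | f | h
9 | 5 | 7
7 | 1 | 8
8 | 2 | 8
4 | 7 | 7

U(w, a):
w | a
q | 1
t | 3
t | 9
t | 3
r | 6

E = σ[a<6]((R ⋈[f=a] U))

σ filters on a, owned by the right side.
E' = (R ⋈[f=a] σ[a<6](U))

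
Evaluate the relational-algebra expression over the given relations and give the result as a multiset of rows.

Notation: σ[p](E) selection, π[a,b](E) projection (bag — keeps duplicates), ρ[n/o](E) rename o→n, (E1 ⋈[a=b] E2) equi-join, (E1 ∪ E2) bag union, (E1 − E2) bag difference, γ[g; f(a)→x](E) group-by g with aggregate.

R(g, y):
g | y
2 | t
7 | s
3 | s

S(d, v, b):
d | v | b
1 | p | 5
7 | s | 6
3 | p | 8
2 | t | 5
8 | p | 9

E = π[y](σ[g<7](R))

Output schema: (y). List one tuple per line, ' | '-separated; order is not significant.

Stepwise |·|:
  R → 3
  σ[g<7](R) → 2
  π[y](σ[g<7](R)) → 2

== RESULT ==
y
s
t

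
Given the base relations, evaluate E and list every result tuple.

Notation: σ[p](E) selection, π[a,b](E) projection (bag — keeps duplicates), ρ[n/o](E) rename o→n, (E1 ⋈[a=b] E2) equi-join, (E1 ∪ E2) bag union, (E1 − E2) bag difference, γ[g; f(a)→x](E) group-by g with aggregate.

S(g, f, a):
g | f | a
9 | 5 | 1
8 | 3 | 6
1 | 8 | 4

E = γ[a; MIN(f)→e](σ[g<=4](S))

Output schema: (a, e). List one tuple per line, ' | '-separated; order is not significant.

Subexpression sizes:
  S → 3
  σ[g<=4](S) → 1
  γ[a; MIN(f)→e](σ[g<=4](S)) → 1

== RESULT ==
a | e
4 | 8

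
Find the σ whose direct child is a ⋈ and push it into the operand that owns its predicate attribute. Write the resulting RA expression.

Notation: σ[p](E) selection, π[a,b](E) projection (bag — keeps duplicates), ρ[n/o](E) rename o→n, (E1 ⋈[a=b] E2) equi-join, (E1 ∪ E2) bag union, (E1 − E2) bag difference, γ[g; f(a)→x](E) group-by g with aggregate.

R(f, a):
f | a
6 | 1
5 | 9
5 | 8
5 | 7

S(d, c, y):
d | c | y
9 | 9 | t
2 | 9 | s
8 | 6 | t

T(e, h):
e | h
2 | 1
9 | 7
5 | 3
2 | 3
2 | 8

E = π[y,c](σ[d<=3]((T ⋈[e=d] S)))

σ filters on d, owned by the right side.
E' = π[y,c]((T ⋈[e=d] σ[d<=3](S)))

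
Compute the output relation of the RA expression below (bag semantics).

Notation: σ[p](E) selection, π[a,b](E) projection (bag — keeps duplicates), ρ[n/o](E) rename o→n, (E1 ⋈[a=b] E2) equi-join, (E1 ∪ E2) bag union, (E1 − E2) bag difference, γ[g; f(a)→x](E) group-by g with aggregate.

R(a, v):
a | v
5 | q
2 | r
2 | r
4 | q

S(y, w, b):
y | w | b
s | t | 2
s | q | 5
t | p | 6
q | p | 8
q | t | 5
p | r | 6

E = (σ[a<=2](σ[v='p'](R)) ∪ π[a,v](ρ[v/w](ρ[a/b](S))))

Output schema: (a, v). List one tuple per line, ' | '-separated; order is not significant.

Per-node cardinality:
  R → 4
  σ[v='p'](R) → 0
  σ[a<=2](σ[v='p'](R)) → 0
  S → 6
  ρ[a/b](S) → 6
  ρ[v/w](ρ[a/b](S)) → 6
  π[a,v](ρ[v/w](ρ[a/b](S))) → 6
  (σ[a<=2](σ[v='p'](R)) ∪ π[a,v](ρ[v/w](ρ[a/b](S)))) → 6

== RESULT ==
a | v
2 | t
5 | q
5 | t
6 | p
6 | r
8 | p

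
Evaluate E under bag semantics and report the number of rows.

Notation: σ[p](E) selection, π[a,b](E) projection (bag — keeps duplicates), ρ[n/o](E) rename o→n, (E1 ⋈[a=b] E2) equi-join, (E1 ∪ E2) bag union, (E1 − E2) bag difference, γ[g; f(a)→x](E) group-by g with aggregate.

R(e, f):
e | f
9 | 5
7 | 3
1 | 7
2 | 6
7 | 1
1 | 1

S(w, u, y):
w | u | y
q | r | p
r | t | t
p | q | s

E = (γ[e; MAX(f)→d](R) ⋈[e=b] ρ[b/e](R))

Row counts bottom-up:
  R → 6
  γ[e; MAX(f)→d](R) → 4
  R → 6
  ρ[b/e](R) → 6
  (γ[e; MAX(f)→d](R) ⋈[e=b] ρ[b/e](R)) → 6

|E| = 6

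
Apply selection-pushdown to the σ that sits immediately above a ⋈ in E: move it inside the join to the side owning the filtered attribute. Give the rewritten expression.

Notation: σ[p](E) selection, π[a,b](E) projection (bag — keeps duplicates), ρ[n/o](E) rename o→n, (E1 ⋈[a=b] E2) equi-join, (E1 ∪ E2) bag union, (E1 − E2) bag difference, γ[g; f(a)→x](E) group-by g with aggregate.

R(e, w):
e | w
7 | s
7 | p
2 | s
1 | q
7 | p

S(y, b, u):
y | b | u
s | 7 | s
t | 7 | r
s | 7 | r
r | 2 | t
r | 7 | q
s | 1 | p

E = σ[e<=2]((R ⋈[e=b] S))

σ filters on e, owned by the left side.
E' = (σ[e<=2](R) ⋈[e=b] S)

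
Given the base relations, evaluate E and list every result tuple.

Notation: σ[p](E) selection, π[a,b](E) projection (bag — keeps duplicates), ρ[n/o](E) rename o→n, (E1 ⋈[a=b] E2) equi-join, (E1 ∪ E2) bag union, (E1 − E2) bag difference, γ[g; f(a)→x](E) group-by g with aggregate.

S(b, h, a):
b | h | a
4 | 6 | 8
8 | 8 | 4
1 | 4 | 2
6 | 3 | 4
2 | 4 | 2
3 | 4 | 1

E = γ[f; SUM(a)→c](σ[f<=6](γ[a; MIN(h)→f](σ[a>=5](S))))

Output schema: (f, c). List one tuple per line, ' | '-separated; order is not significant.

Subexpression sizes:
  S → 6
  σ[a>=5](S) → 1
  γ[a; MIN(h)→f](σ[a>=5](S)) → 1
  σ[f<=6](γ[a; MIN(h)→f](σ[a>=5](S))) → 1
  γ[f; SUM(a)→c](σ[f<=6](γ[a; MIN(h)→f](σ[a>=5](S)))) → 1

== RESULT ==
f | c
6 | 8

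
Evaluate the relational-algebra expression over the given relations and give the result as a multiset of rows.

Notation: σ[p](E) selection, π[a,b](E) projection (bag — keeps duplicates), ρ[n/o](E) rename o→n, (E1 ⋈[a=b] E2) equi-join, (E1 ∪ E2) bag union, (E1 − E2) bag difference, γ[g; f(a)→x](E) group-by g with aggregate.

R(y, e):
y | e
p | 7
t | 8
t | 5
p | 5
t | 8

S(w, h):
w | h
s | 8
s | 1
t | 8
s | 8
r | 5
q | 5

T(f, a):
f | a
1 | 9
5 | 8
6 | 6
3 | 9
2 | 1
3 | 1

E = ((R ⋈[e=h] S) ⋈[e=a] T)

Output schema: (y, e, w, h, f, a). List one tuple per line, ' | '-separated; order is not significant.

Row counts bottom-up:
  R → 5
  S → 6
  (R ⋈[e=h] S) → 10
  T → 6
  ((R ⋈[e=h] S) ⋈[e=a] T) → 6

== RESULT ==
y | e | w | h | f | a
t | 8 | s | 8 | 5 | 8
t | 8 | s | 8 | 5 | 8
t | 8 | s | 8 | 5 | 8
t | 8 | s | 8 | 5 | 8
t | 8 | t | 8 | 5 | 8
t | 8 | t | 8 | 5 | 8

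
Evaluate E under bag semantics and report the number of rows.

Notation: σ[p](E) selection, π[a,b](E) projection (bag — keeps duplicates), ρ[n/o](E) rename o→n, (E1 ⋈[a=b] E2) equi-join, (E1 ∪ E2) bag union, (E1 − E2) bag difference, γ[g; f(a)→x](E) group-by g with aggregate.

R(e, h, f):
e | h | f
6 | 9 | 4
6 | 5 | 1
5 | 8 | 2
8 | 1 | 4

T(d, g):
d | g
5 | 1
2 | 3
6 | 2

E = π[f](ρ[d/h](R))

Per-node cardinality:
  R → 4
  ρ[d/h](R) → 4
  π[f](ρ[d/h](R)) → 4

|E| = 4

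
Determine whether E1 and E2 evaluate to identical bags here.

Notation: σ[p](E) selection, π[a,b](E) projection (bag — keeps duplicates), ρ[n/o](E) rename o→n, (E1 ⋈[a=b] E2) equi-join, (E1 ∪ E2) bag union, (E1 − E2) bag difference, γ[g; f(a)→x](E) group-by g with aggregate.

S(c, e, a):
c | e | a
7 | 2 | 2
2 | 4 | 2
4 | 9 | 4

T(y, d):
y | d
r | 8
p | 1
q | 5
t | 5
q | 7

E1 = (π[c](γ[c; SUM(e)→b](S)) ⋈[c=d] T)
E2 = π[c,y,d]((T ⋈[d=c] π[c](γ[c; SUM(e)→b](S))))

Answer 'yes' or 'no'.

E1 subexpression sizes:
  S → 3
  γ[c; SUM(e)→b](S) → 3
  π[c](γ[c; SUM(e)→b](S)) → 3
  T → 5
  (π[c](γ[c; SUM(e)→b](S)) ⋈[c=d] T) → 1
E2 subexpression sizes:
  T → 5
  S → 3
  γ[c; SUM(e)→b](S) → 3
  π[c](γ[c; SUM(e)→b](S)) → 3
  (T ⋈[d=c] π[c](γ[c; SUM(e)→b](S))) → 1
  π[c,y,d]((T ⋈[d=c] π[c](γ[c; SUM(e)→b](S)))) → 1

E1 and E2 produce the same multiset:
c | y | d
7 | q | 7

yes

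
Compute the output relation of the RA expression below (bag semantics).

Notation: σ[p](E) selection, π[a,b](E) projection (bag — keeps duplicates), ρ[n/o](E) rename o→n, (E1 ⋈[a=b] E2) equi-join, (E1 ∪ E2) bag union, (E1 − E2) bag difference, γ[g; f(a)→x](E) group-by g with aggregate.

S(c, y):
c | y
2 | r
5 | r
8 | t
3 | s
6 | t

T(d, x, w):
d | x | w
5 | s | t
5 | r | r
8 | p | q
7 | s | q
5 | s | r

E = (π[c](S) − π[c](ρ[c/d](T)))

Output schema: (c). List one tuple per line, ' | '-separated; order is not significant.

Per-node cardinality:
  S → 5
  π[c](S) → 5
  T → 5
  ρ[c/d](T) → 5
  π[c](ρ[c/d](T)) → 5
  (π[c](S) − π[c](ρ[c/d](T))) → 3

== RESULT ==
c
2
3
6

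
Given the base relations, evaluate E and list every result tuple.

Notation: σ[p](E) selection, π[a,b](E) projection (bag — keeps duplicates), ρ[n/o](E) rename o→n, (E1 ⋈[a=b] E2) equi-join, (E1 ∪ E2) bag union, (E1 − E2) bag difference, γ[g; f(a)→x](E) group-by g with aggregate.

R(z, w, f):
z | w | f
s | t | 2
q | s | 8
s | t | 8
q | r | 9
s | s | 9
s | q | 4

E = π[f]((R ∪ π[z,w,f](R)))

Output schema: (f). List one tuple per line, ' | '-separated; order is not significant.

Subexpression sizes:
  R → 6
  R → 6
  π[z,w,f](R) → 6
  (R ∪ π[z,w,f](R)) → 12
  π[f]((R ∪ π[z,w,f](R))) → 12

== RESULT ==
f
2
2
4
4
8
8
8
8
9
9
9
9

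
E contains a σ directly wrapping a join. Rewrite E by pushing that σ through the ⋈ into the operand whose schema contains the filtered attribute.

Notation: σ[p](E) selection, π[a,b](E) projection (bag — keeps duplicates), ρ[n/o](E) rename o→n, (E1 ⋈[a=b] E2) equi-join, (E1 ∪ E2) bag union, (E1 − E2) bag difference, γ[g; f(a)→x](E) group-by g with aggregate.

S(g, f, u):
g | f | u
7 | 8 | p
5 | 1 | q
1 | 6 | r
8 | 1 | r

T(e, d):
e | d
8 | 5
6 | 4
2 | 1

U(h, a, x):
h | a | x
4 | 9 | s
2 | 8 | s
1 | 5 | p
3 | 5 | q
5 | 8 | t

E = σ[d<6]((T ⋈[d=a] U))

σ filters on d, owned by the left side.
E' = (σ[d<6](T) ⋈[d=a] U)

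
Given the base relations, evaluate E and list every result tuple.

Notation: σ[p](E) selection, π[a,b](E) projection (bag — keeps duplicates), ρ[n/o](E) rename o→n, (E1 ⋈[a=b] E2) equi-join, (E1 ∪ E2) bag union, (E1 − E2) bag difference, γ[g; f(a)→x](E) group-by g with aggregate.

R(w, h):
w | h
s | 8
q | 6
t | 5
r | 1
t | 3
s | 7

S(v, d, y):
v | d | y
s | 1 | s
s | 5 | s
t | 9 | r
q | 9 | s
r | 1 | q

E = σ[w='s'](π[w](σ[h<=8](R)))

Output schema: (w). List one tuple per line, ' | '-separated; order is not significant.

Stepwise |·|:
  R → 6
  σ[h<=8](R) → 6
  π[w](σ[h<=8](R)) → 6
  σ[w='s'](π[w](σ[h<=8](R))) → 2

== RESULT ==
w
s
s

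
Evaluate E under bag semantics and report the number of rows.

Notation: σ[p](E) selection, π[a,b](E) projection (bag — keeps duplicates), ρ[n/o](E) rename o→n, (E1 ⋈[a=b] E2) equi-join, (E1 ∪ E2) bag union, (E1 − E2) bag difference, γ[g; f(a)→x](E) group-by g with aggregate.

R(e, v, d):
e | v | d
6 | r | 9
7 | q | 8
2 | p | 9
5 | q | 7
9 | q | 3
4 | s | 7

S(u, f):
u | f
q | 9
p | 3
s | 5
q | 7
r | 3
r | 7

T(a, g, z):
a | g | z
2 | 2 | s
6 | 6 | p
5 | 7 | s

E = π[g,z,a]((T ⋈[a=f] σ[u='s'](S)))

Row counts bottom-up:
  T → 3
  S → 6
  σ[u='s'](S) → 1
  (T ⋈[a=f] σ[u='s'](S)) → 1
  π[g,z,a]((T ⋈[a=f] σ[u='s'](S))) → 1

|E| = 1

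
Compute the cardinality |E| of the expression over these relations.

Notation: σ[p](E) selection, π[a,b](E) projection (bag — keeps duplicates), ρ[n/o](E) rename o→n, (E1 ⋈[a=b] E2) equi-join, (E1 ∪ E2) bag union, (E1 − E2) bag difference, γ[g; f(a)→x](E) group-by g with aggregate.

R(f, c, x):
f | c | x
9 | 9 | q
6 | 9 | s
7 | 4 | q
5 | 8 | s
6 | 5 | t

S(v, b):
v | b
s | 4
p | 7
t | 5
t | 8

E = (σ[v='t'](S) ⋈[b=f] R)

Per-node cardinality:
  S → 4
  σ[v='t'](S) → 2
  R → 5
  (σ[v='t'](S) ⋈[b=f] R) → 1

|E| = 1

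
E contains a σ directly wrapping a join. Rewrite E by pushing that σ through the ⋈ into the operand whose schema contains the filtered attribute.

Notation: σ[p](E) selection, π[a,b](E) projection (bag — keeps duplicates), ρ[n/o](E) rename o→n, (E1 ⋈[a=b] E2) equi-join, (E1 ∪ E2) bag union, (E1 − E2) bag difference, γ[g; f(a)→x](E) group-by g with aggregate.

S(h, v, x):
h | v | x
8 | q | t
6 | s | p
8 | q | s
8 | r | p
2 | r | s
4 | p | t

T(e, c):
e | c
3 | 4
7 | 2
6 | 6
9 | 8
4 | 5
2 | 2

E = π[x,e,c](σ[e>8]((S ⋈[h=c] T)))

σ filters on e, owned by the right side.
E' = π[x,e,c]((S ⋈[h=c] σ[e>8](T)))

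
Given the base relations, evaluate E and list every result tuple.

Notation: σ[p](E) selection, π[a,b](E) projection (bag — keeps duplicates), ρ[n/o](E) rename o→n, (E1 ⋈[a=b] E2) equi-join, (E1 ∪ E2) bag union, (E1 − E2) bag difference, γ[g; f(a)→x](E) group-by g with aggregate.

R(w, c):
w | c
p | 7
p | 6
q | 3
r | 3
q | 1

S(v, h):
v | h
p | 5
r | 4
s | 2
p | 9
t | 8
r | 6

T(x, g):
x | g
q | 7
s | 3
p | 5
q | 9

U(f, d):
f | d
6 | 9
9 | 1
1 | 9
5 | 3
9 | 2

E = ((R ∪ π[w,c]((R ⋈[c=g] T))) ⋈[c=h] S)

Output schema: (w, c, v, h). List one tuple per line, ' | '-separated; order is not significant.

Row counts bottom-up:
  R → 5
  R → 5
  T → 4
  (R ⋈[c=g] T) → 3
  π[w,c]((R ⋈[c=g] T)) → 3
  (R ∪ π[w,c]((R ⋈[c=g] T))) → 8
  S → 6
  ((R ∪ π[w,c]((R ⋈[c=g] T))) ⋈[c=h] S) → 1

== RESULT ==
w | c | v | h
p | 6 | r | 6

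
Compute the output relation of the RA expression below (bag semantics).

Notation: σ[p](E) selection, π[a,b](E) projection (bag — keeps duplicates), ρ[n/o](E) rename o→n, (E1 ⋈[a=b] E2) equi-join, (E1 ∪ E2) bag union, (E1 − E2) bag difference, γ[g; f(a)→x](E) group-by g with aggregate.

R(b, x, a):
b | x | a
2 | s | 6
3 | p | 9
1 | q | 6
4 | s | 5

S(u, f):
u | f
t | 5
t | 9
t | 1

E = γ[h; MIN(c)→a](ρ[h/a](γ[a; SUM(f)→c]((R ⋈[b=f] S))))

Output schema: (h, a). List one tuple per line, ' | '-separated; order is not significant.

Row counts bottom-up:
  R → 4
  S → 3
  (R ⋈[b=f] S) → 1
  γ[a; SUM(f)→c]((R ⋈[b=f] S)) → 1
  ρ[h/a](γ[a; SUM(f)→c]((R ⋈[b=f] S))) → 1
  γ[h; MIN(c)→a](ρ[h/a](γ[a; SUM(f)→c]((R ⋈[b=f] S)))) → 1

== RESULT ==
h | a
6 | 1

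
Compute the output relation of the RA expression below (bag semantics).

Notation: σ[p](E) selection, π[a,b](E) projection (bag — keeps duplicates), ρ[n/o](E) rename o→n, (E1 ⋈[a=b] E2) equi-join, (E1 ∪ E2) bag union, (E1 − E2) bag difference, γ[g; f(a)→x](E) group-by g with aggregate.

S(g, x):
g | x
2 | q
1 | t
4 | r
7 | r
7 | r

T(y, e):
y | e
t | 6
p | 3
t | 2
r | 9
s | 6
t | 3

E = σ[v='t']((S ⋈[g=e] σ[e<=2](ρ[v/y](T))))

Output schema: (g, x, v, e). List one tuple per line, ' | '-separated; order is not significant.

Stepwise |·|:
  S → 5
  T → 6
  ρ[v/y](T) → 6
  σ[e<=2](ρ[v/y](T)) → 1
  (S ⋈[g=e] σ[e<=2](ρ[v/y](T))) → 1
  σ[v='t']((S ⋈[g=e] σ[e<=2](ρ[v/y](T)))) → 1

== RESULT ==
g | x | v | e
2 | q | t | 2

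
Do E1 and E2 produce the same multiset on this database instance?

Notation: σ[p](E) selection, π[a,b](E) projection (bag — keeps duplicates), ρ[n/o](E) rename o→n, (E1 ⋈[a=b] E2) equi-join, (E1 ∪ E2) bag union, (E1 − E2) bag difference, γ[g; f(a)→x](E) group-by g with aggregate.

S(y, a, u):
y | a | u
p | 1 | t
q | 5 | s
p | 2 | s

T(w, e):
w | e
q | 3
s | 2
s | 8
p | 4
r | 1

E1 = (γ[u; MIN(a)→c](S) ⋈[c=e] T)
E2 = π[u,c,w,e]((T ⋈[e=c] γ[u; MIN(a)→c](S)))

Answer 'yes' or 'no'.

E1 subexpression sizes:
  S → 3
  γ[u; MIN(a)→c](S) → 2
  T → 5
  (γ[u; MIN(a)→c](S) ⋈[c=e] T) → 2
E2 subexpression sizes:
  T → 5
  S → 3
  γ[u; MIN(a)→c](S) → 2
  (T ⋈[e=c] γ[u; MIN(a)→c](S)) → 2
  π[u,c,w,e]((T ⋈[e=c] γ[u; MIN(a)→c](S))) → 2

E1 and E2 produce the same multiset:
u | c | w | e
s | 2 | s | 2
t | 1 | r | 1

yes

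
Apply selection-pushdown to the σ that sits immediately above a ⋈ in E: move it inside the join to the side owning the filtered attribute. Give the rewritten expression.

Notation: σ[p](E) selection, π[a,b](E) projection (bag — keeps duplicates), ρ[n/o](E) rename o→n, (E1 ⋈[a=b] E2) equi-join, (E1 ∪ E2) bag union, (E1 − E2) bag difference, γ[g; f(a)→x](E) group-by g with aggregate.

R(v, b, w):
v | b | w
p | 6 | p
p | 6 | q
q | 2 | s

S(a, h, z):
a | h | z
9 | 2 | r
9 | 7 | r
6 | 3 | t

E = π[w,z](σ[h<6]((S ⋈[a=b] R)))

σ filters on h, owned by the left side.
E' = π[w,z]((σ[h<6](S) ⋈[a=b] R))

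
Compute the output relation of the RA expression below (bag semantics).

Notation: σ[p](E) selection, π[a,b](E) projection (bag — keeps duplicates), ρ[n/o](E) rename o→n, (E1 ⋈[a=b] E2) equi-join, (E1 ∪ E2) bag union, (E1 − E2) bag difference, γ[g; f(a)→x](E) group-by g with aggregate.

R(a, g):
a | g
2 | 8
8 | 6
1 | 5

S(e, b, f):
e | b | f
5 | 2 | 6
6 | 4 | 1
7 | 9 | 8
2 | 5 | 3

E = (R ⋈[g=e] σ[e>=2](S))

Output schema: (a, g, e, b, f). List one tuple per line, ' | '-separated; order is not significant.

Stepwise |·|:
  R → 3
  S → 4
  σ[e>=2](S) → 4
  (R ⋈[g=e] σ[e>=2](S)) → 2

== RESULT ==
a | g | e | b | f
1 | 5 | 5 | 2 | 6
8 | 6 | 6 | 4 | 1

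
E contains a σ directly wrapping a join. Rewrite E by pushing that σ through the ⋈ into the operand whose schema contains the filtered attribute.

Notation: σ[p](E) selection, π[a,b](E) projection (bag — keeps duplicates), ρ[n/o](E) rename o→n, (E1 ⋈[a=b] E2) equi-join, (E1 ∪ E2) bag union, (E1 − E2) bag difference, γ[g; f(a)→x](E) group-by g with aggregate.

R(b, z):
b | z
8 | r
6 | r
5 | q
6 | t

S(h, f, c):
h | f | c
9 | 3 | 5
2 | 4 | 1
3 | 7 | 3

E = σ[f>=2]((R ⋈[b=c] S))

σ filters on f, owned by the right side.
E' = (R ⋈[b=c] σ[f>=2](S))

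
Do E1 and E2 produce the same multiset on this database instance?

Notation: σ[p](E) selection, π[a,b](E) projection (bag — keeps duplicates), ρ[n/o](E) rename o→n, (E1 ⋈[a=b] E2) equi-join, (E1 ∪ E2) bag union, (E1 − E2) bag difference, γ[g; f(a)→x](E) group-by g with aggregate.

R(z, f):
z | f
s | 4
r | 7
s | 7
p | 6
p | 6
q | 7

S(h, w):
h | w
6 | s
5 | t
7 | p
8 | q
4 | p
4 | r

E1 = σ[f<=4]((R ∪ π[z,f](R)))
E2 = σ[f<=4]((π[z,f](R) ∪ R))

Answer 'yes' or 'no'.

E1 stepwise |·|:
  R → 6
  R → 6
  π[z,f](R) → 6
  (R ∪ π[z,f](R)) → 12
  σ[f<=4]((R ∪ π[z,f](R))) → 2
E2 stepwise |·|:
  R → 6
  π[z,f](R) → 6
  R → 6
  (π[z,f](R) ∪ R) → 12
  σ[f<=4]((π[z,f](R) ∪ R)) → 2

E1 and E2 produce the same multiset:
z | f
s | 4
s | 4

yes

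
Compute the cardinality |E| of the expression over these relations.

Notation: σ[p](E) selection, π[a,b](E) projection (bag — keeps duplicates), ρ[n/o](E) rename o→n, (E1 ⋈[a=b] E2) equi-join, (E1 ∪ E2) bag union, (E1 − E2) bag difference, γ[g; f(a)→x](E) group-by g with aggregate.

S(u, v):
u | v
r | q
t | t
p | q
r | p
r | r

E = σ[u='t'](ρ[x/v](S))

Row counts bottom-up:
  S → 5
  ρ[x/v](S) → 5
  σ[u='t'](ρ[x/v](S)) → 1

|E| = 1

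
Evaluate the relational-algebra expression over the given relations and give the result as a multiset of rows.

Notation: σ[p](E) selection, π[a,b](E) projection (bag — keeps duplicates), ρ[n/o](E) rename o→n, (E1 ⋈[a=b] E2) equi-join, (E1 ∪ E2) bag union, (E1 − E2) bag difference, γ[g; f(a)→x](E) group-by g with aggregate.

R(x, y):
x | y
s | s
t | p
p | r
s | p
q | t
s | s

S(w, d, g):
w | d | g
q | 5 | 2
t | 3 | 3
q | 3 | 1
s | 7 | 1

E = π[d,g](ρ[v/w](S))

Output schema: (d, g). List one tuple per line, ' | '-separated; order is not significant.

Subexpression sizes:
  S → 4
  ρ[v/w](S) → 4
  π[d,g](ρ[v/w](S)) → 4

== RESULT ==
d | g
3 | 1
3 | 3
5 | 2
7 | 1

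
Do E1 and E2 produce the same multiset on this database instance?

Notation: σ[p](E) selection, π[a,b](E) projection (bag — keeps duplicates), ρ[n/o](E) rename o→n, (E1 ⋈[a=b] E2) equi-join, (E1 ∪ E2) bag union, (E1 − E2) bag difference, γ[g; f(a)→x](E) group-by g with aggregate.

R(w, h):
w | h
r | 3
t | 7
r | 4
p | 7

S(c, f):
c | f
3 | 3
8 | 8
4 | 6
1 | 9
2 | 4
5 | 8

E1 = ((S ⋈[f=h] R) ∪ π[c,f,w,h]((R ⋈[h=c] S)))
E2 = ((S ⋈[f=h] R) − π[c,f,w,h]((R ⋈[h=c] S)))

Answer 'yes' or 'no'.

E1 row counts bottom-up:
  S → 6
  R → 4
  (S ⋈[f=h] R) → 2
  R → 4
  S → 6
  (R ⋈[h=c] S) → 2
  π[c,f,w,h]((R ⋈[h=c] S)) → 2
  ((S ⋈[f=h] R) ∪ π[c,f,w,h]((R ⋈[h=c] S))) → 4
E2 row counts bottom-up:
  S → 6
  R → 4
  (S ⋈[f=h] R) → 2
  R → 4
  S → 6
  (R ⋈[h=c] S) → 2
  π[c,f,w,h]((R ⋈[h=c] S)) → 2
  ((S ⋈[f=h] R) − π[c,f,w,h]((R ⋈[h=c] S))) → 1

E1 result:
c | f | w | h
2 | 4 | r | 4
3 | 3 | r | 3
3 | 3 | r | 3
4 | 6 | r | 4
E2 result:
c | f | w | h
2 | 4 | r | 4
Witness: (4, 6, 'r', 4) appears 1× in E1 but 0× in E2.

no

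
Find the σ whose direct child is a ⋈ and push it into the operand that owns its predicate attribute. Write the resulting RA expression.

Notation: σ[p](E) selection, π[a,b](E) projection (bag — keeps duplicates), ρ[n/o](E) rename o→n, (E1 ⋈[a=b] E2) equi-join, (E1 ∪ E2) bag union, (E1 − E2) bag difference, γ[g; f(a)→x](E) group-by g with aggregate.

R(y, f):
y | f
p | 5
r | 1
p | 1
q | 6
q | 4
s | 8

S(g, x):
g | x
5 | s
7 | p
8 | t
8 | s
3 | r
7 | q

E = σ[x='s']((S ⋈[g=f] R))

σ filters on x, owned by the left side.
E' = (σ[x='s'](S) ⋈[g=f] R)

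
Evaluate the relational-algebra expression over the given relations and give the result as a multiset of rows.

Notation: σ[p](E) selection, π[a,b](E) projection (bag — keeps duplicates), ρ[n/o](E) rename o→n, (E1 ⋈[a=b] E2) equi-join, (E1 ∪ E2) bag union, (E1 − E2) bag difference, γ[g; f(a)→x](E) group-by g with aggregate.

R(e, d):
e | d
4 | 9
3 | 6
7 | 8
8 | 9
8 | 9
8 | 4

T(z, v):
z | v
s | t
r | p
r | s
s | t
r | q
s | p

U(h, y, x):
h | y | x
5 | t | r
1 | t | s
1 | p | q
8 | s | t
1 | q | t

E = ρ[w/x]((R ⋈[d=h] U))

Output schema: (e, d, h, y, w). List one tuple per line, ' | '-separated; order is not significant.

Per-node cardinality:
  R → 6
  U → 5
  (R ⋈[d=h] U) → 1
  ρ[w/x]((R ⋈[d=h] U)) → 1

== RESULT ==
e | d | h | y | w
7 | 8 | 8 | s | t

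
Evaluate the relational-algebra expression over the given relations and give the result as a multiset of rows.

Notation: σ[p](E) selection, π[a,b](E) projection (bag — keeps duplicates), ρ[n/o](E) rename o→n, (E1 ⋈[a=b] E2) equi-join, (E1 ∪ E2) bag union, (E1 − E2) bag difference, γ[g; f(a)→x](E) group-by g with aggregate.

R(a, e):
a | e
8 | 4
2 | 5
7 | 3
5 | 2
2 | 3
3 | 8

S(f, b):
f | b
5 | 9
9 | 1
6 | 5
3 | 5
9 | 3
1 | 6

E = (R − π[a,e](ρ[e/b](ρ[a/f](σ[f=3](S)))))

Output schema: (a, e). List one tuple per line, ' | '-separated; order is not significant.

Per-node cardinality:
  R → 6
  S → 6
  σ[f=3](S) → 1
  ρ[a/f](σ[f=3](S)) → 1
  ρ[e/b](ρ[a/f](σ[f=3](S))) → 1
  π[a,e](ρ[e/b](ρ[a/f](σ[f=3](S)))) → 1
  (R − π[a,e](ρ[e/b](ρ[a/f](σ[f=3](S))))) → 6

== RESULT ==
a | e
2 | 3
2 | 5
3 | 8
5 | 2
7 | 3
8 | 4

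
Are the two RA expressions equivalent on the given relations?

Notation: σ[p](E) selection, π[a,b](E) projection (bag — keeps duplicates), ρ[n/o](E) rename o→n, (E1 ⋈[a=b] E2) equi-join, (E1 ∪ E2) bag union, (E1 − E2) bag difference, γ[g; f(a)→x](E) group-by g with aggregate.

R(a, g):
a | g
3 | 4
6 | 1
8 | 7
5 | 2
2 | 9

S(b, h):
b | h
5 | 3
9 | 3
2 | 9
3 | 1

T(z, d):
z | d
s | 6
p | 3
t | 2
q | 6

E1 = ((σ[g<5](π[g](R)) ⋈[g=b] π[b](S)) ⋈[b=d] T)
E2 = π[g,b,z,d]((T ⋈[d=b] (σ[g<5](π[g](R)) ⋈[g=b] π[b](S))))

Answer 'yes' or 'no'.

E1 subexpression sizes:
  R → 5
  π[g](R) → 5
  σ[g<5](π[g](R)) → 3
  S → 4
  π[b](S) → 4
  (σ[g<5](π[g](R)) ⋈[g=b] π[b](S)) → 1
  T → 4
  ((σ[g<5](π[g](R)) ⋈[g=b] π[b](S)) ⋈[b=d] T) → 1
E2 subexpression sizes:
  T → 4
  R → 5
  π[g](R) → 5
  σ[g<5](π[g](R)) → 3
  S → 4
  π[b](S) → 4
  (σ[g<5](π[g](R)) ⋈[g=b] π[b](S)) → 1
  (T ⋈[d=b] (σ[g<5](π[g](R)) ⋈[g=b] π[b](S))) → 1
  π[g,b,z,d]((T ⋈[d=b] (σ[g<5](π[g](R)) ⋈[g=b] π[b](S)))) → 1

E1 and E2 produce the same multiset:
g | b | z | d
2 | 2 | t | 2

yes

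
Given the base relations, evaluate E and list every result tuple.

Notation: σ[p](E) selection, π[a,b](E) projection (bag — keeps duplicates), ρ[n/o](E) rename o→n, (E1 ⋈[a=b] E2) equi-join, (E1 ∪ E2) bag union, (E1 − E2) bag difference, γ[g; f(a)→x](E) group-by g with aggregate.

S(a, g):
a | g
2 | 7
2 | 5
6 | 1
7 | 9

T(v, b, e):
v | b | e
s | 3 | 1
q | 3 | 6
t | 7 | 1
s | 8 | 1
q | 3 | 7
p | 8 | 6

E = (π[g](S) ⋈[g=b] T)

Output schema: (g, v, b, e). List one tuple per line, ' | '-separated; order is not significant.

Subexpression sizes:
  S → 4
  π[g](S) → 4
  T → 6
  (π[g](S) ⋈[g=b] T) → 1

== RESULT ==
g | v | b | e
7 | t | 7 | 1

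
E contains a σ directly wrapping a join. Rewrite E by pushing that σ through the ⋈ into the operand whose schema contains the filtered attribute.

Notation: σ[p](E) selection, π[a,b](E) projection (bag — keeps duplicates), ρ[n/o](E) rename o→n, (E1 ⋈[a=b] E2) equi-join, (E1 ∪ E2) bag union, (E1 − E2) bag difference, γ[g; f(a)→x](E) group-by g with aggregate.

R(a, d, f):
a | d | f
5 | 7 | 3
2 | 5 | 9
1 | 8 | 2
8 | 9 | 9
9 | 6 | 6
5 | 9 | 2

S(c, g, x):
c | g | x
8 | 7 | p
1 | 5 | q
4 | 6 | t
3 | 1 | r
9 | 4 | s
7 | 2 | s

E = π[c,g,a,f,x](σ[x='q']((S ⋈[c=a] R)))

σ filters on x, owned by the left side.
E' = π[c,g,a,f,x]((σ[x='q'](S) ⋈[c=a] R))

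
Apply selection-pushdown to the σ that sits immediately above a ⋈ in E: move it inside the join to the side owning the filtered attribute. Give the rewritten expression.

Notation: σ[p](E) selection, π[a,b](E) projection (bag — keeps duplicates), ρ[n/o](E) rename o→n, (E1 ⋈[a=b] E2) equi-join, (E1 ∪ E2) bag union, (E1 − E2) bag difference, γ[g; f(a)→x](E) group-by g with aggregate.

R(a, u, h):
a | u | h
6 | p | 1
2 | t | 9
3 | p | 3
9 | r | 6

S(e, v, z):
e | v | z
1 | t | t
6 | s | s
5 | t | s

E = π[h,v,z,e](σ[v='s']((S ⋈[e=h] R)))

σ filters on v, owned by the left side.
E' = π[h,v,z,e]((σ[v='s'](S) ⋈[e=h] R))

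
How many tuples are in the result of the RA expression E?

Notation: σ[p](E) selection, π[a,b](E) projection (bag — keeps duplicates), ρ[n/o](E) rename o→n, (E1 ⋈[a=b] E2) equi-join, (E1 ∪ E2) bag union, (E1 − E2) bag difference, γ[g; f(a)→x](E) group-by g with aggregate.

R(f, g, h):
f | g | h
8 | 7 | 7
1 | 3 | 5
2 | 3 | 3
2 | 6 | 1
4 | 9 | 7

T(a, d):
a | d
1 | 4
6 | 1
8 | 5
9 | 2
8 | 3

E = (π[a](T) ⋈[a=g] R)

Row counts bottom-up:
  T → 5
  π[a](T) → 5
  R → 5
  (π[a](T) ⋈[a=g] R) → 2

|E| = 2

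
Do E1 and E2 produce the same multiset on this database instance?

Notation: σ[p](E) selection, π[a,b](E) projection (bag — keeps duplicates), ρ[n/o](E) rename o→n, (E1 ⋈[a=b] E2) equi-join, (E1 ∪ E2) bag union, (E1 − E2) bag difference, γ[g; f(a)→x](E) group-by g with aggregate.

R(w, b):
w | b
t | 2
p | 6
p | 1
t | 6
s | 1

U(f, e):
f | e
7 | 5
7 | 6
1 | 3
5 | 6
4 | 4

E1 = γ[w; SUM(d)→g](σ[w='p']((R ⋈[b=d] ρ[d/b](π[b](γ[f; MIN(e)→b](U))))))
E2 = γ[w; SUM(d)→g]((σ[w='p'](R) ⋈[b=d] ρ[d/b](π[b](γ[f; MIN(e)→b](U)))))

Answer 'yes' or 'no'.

E1 subexpression sizes:
  R → 5
  U → 5
  γ[f; MIN(e)→b](U) → 4
  π[b](γ[f; MIN(e)→b](U)) → 4
  ρ[d/b](π[b](γ[f; MIN(e)→b](U))) → 4
  (R ⋈[b=d] ρ[d/b](π[b](γ[f; MIN(e)→b](U)))) → 2
  σ[w='p']((R ⋈[b=d] ρ[d/b](π[b](γ[f; MIN(e)→b](U))))) → 1
  γ[w; SUM(d)→g](σ[w='p']((R ⋈[b=d] ρ[d/b](π[b](γ[f; MIN(e)→b](U)))))) → 1
E2 subexpression sizes:
  R → 5
  σ[w='p'](R) → 2
  U → 5
  γ[f; MIN(e)→b](U) → 4
  π[b](γ[f; MIN(e)→b](U)) → 4
  ρ[d/b](π[b](γ[f; MIN(e)→b](U))) → 4
  (σ[w='p'](R) ⋈[b=d] ρ[d/b](π[b](γ[f; MIN(e)→b](U)))) → 1
  γ[w; SUM(d)→g]((σ[w='p'](R) ⋈[b=d] ρ[d/b](π[b](γ[f; MIN(e)→b](U))))) → 1

E1 and E2 produce the same multiset:
w | g
p | 6

yes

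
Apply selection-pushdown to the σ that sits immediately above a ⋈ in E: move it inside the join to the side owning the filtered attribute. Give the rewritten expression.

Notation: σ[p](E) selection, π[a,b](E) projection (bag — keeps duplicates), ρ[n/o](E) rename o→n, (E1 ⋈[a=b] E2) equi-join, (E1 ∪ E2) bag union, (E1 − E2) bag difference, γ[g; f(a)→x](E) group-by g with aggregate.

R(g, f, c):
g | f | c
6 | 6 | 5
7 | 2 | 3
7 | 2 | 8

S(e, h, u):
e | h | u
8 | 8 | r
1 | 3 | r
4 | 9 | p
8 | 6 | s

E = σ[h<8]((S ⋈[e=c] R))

σ filters on h, owned by the left side.
E' = (σ[h<8](S) ⋈[e=c] R)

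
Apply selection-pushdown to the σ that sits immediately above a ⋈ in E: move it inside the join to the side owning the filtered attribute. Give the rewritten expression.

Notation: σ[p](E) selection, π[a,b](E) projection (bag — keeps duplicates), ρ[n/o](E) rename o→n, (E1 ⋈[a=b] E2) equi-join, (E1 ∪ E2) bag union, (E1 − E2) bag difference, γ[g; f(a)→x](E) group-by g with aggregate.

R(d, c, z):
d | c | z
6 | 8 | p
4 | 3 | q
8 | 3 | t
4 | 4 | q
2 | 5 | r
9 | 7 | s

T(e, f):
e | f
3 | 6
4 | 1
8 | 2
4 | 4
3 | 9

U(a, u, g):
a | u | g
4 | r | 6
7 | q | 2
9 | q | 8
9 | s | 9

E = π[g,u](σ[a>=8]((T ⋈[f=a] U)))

σ filters on a, owned by the right side.
E' = π[g,u]((T ⋈[f=a] σ[a>=8](U)))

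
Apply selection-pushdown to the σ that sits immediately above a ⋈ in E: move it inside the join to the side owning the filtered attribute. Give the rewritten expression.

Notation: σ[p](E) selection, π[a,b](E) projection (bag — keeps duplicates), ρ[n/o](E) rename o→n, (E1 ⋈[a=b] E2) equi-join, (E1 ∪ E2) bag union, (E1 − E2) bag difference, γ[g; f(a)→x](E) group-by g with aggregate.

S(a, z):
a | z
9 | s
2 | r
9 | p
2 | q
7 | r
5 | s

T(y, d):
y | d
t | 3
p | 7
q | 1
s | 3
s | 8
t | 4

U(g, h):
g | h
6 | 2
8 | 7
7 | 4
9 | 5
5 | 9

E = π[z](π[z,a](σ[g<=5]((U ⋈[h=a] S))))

σ filters on g, owned by the left side.
E' = π[z](π[z,a]((σ[g<=5](U) ⋈[h=a] S)))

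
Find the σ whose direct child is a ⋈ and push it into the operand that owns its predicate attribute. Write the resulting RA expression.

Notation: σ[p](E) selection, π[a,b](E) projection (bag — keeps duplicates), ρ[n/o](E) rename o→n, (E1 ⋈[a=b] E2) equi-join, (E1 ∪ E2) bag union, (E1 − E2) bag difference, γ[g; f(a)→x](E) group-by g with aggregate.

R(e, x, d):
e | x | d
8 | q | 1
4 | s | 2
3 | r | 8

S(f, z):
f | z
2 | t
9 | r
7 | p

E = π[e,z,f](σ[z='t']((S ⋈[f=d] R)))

σ filters on z, owned by the left side.
E' = π[e,z,f]((σ[z='t'](S) ⋈[f=d] R))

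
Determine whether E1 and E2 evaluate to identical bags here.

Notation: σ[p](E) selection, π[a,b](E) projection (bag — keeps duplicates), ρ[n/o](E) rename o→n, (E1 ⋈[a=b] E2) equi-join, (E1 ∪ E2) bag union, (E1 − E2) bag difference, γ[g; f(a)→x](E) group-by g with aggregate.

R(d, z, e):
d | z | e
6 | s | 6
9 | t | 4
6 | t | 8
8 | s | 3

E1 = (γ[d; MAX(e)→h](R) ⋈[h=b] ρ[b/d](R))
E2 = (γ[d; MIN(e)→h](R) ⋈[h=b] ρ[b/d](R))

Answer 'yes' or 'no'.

E1 subexpression sizes:
  R → 4
  γ[d; MAX(e)→h](R) → 3
  R → 4
  ρ[b/d](R) → 4
  (γ[d; MAX(e)→h](R) ⋈[h=b] ρ[b/d](R)) → 1
E2 subexpression sizes:
  R → 4
  γ[d; MIN(e)→h](R) → 3
  R → 4
  ρ[b/d](R) → 4
  (γ[d; MIN(e)→h](R) ⋈[h=b] ρ[b/d](R)) → 2

E1 result:
d | h | b | z | e
6 | 8 | 8 | s | 3
E2 result:
d | h | b | z | e
6 | 6 | 6 | s | 6
6 | 6 | 6 | t | 8
Witness: (6, 6, 6, 't', 8) appears 0× in E1 but 1× in E2.

no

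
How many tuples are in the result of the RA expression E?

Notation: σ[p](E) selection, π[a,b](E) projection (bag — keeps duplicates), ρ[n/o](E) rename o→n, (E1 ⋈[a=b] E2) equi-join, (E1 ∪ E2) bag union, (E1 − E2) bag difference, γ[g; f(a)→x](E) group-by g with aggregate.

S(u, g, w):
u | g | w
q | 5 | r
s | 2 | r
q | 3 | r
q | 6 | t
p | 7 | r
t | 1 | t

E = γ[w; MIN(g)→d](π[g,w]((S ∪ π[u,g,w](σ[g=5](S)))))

Subexpression sizes:
  S → 6
  S → 6
  σ[g=5](S) → 1
  π[u,g,w](σ[g=5](S)) → 1
  (S ∪ π[u,g,w](σ[g=5](S))) → 7
  π[g,w]((S ∪ π[u,g,w](σ[g=5](S)))) → 7
  γ[w; MIN(g)→d](π[g,w]((S ∪ π[u,g,w](σ[g=5](S))))) → 2

|E| = 2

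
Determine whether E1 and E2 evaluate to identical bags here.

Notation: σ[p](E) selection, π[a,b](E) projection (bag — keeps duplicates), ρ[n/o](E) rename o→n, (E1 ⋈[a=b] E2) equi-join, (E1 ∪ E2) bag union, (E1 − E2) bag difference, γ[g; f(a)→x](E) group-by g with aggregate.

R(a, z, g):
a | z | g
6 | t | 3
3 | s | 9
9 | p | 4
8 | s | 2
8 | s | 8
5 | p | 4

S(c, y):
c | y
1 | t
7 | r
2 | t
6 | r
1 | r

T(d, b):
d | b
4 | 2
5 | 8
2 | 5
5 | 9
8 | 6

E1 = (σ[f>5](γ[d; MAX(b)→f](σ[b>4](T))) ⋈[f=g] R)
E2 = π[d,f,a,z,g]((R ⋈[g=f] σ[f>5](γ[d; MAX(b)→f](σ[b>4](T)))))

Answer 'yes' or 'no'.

E1 per-node cardinality:
  T → 5
  σ[b>4](T) → 4
  γ[d; MAX(b)→f](σ[b>4](T)) → 3
  σ[f>5](γ[d; MAX(b)→f](σ[b>4](T))) → 2
  R → 6
  (σ[f>5](γ[d; MAX(b)→f](σ[b>4](T))) ⋈[f=g] R) → 1
E2 per-node cardinality:
  R → 6
  T → 5
  σ[b>4](T) → 4
  γ[d; MAX(b)→f](σ[b>4](T)) → 3
  σ[f>5](γ[d; MAX(b)→f](σ[b>4](T))) → 2
  (R ⋈[g=f] σ[f>5](γ[d; MAX(b)→f](σ[b>4](T)))) → 1
  π[d,f,a,z,g]((R ⋈[g=f] σ[f>5](γ[d; MAX(b)→f](σ[b>4](T))))) → 1

E1 and E2 produce the same multiset:
d | f | a | z | g
5 | 9 | 3 | s | 9

yes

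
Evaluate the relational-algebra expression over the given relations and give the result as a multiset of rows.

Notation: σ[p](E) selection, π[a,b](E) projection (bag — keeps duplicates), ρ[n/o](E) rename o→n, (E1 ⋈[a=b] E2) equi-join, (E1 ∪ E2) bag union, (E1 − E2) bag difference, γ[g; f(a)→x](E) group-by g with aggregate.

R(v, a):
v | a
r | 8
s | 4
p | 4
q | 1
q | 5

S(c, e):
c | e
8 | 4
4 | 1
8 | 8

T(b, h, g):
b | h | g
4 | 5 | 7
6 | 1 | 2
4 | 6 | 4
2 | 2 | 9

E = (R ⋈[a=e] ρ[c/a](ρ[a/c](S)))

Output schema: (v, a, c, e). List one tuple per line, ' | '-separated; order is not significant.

Per-node cardinality:
  R → 5
  S → 3
  ρ[a/c](S) → 3
  ρ[c/a](ρ[a/c](S)) → 3
  (R ⋈[a=e] ρ[c/a](ρ[a/c](S))) → 4

== RESULT ==
v | a | c | e
p | 4 | 8 | 4
q | 1 | 4 | 1
r | 8 | 8 | 8
s | 4 | 8 | 4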